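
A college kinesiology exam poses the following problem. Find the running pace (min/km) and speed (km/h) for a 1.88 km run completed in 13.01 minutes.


Pace = time / distance = 13.01 min / 1.88 km = 6.9202 min/km
Speed = distance / time_in_hours = 1.88 / 0.2168 hr
Speed = 8.6703 km/h

6.9202 min/km, 8.6703 km/h


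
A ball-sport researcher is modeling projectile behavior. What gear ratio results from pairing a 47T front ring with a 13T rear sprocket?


GR = front_teeth / rear_teeth
GR = 47 / 13
GR = 3.6154

3.6154


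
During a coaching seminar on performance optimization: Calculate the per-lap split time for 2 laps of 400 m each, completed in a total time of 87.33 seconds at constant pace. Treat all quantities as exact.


Split time = total_time / n_laps = 87.33 / 2
Split time = 43.665 s per lap

43.665 s


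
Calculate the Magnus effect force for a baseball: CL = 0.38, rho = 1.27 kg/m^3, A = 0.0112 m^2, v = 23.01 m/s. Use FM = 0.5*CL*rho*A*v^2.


FM = 0.5 * CL * rho * A * v^2
FM = 0.5 * 0.38 * 1.27 * 0.0112 * 23.01^2
v^2 = 529.4601
FM = 0.5 * 0.38 * 1.27 * 0.0112 * 529.4601 = 1.4309 N

1.4309 N


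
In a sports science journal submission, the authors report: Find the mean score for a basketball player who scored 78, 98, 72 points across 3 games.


Average = sum / n
Sum = 248
Average = 248 / 3 = 82.6667

82.6667


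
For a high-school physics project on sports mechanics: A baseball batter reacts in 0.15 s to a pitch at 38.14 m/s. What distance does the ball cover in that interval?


d = v * t
d = 38.14 * 0.15
d = 5.721 m

5.721 m


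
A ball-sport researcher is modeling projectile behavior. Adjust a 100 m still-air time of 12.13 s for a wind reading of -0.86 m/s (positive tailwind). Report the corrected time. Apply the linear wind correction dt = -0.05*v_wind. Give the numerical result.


dt = -0.05 * v_wind = -0.05 * -0.86 = 0.043 s
t_corrected = t_still + dt = 12.13 + (0.043)
t_corrected = 12.173 s

12.173 s


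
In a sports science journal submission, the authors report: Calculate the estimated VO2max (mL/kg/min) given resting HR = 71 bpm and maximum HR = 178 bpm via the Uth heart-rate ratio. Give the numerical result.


VO2max = 15.3 * HRmax / HRrest
VO2max = 15.3 * 178 / 71
VO2max = 2723.4 / 71 = 38.3577 mL/kg/min

38.3577 mL/kg/min


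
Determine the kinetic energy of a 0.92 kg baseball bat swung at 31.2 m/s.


KE = 0.5 * m * v^2
KE = 0.5 * 0.92 * 31.2^2
KE = 0.5 * 0.92 * 973.44 = 447.7824 J

447.7824 J


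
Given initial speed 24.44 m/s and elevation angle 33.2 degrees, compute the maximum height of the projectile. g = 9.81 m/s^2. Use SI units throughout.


H = (v*sin(theta))^2 / (2*g)
vy = v*sin(theta) = 24.44 * sin(33.2 deg) = 13.3824 m/s
H = vy^2 / (2*g) = 179.0898 / (2*9.81)
H = 179.0898 / 19.62 = 9.1279 m

9.1279 m


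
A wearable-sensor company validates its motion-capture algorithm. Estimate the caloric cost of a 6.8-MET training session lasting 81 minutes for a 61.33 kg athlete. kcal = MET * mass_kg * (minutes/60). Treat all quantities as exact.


kcal = MET * mass * time_hr
Convert time: 81 min = 1.35 hr
kcal = 6.8 * 61.33 * 1.35
kcal = 563.0094 kcal

563.0094 kcal


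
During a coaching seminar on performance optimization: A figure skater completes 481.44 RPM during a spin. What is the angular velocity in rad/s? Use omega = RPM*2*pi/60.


omega = RPM * 2 * pi / 60
omega = 481.44 * 2 * 3.14159 / 60
omega = 3024.9767 / 60 = 50.4163 rad/s

50.4163 rad/s


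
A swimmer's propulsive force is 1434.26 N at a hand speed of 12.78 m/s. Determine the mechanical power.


P = F * v
P = 1434.26 * 12.78
P = 18329.8428 W

18329.8428 W


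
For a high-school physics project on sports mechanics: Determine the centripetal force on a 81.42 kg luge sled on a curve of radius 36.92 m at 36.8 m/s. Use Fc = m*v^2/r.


Fc = m * v^2 / r
v^2 = 36.8^2 = 1354.24
Fc = 81.42 * 1354.24 / 36.92
Fc = 110262.2208 / 36.92 = 2986.5174 N

2986.5174 N


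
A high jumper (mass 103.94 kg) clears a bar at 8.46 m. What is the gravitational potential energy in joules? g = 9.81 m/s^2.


PE = m * g * h
PE = 103.94 * 9.81 * 8.46
PE = 1019.6514 * 8.46 = 8626.2508 J

8626.2508 J


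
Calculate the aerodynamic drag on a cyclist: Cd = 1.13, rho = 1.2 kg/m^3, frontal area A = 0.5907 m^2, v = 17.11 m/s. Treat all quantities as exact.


Fd = 0.5 * Cd * rho * A * v^2
Fd = 0.5 * 1.13 * 1.2 * 0.5907 * 17.11^2
v^2 = 292.7521
Fd = 0.5 * 1.13 * 1.2 * 0.5907 * 292.7521 = 117.2456 N

117.2456 N


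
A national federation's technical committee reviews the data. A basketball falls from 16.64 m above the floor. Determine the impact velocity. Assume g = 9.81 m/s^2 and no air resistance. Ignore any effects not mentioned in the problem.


v = sqrt(2 * g * h)
v = sqrt(2 * 9.81 * 16.64)
v = sqrt(326.4768) = 18.0687 m/s

18.0687 m/s


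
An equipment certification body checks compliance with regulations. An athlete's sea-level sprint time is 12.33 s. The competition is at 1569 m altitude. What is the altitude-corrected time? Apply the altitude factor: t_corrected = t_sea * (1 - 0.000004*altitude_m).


Correction factor = 1 - 0.000004 * 1569 = 0.993724
t_corrected = t_sea * factor = 12.33 * 0.993724
t_corrected = 12.2526 s

12.2526 s


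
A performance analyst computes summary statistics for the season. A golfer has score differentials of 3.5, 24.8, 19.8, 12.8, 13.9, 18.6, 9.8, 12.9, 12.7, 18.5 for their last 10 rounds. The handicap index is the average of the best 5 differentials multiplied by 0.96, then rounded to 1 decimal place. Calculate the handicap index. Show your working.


All differentials: 3.5, 24.8, 19.8, 12.8, 13.9, 18.6, 9.8, 12.9, 12.7, 18.5
Sorted: 3.5, 9.8, 12.7, 12.8, 12.9, 13.9, 18.5, 18.6, 19.8, 24.8
Best 5: 3.5, 9.8, 12.7, 12.8, 12.9
Average of best = 51.7 / 5 = 10.34
Raw index = 10.34 * 0.96 = 9.9264
Handicap index = round(9.9264, 1) = 9.9

9.9


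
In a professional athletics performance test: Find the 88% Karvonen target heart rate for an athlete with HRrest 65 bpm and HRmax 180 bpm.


Target = HRrest + pct*(HRmax - HRrest)
Heart rate reserve = HRmax - HRrest = 180 - 65 = 115 bpm
Fraction = 88% = 0.88
Target = 65 + 0.88 * 115
Target = 65 + 101.2 = 166.2 bpm

166.2 bpm


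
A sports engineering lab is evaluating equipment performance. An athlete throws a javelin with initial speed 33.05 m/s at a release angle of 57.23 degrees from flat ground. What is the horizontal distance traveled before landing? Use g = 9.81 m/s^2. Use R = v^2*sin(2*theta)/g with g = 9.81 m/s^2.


R = v^2 * sin(2*theta) / g
Convert angle to radians: theta = 57.23 deg = 0.9989 rad
sin(2*theta) = sin(1.9977) = 0.9103
R = 33.05^2 * 0.9103 / 9.81
R = 1092.3025 * 0.9103 / 9.81 = 101.3526 m

101.3526 m


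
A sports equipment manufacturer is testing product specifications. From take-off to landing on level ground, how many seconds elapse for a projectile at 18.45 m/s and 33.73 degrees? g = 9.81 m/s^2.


T = 2*v*sin(theta)/g
sin(theta) = sin(33.73 deg) = 0.5553
T = 2*18.45*0.5553 / 9.81
T = 20.4898 / 9.81 = 2.0887 s

2.0887 s


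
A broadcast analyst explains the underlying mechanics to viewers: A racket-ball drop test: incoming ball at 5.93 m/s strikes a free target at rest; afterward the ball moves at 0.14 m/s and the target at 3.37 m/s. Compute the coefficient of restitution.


e = (v2_after - v1_after) / (v1_before - v2_before)
Numerator = 3.37 - 0.14 = 3.23
Denominator = 5.93 - 0 = 5.93
e = 3.23 / 5.93 = 0.5447

0.5447


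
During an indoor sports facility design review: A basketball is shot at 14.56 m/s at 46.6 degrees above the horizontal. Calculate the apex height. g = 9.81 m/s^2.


H = (v*sin(theta))^2 / (2*g)
vy = v*sin(theta) = 14.56 * sin(46.6 deg) = 10.5789 m/s
H = vy^2 / (2*g) = 111.9137 / (2*9.81)
H = 111.9137 / 19.62 = 5.7041 m

5.7041 m


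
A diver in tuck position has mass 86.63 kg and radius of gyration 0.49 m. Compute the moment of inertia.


I = m * k^2
I = 86.63 * 0.49^2
I = 86.63 * 0.2401 = 20.7999 kg*m^2

20.7999 kg*m^2


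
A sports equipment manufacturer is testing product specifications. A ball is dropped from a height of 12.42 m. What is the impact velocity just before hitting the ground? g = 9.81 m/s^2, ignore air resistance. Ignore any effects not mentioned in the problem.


v = sqrt(2 * g * h)
v = sqrt(2 * 9.81 * 12.42)
v = sqrt(243.6804) = 15.6103 m/s

15.6103 m/s


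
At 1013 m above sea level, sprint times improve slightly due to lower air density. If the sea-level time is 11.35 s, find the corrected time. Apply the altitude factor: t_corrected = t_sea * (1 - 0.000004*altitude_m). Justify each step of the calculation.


Correction factor = 1 - 0.000004 * 1013 = 0.995948
t_corrected = t_sea * factor = 11.35 * 0.995948
t_corrected = 11.304 s

11.304 s


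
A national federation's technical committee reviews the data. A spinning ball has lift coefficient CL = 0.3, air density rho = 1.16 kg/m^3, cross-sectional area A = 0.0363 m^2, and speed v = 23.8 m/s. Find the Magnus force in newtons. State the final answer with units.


FM = 0.5 * CL * rho * A * v^2
FM = 0.5 * 0.3 * 1.16 * 0.0363 * 23.8^2
v^2 = 566.44
FM = 0.5 * 0.3 * 1.16 * 0.0363 * 566.44 = 3.5777 N

3.5777 N


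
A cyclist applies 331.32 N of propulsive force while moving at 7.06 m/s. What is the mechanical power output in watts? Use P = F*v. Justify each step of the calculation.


P = F * v
P = 331.32 * 7.06
P = 2339.1192 W

2339.1192 W


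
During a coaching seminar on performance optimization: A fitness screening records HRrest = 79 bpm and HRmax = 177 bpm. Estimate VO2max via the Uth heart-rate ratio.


VO2max = 15.3 * HRmax / HRrest
VO2max = 15.3 * 177 / 79
VO2max = 2708.1 / 79 = 34.2797 mL/kg/min

34.2797 mL/kg/min


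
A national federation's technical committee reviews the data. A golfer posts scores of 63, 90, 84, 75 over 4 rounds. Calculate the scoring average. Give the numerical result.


Average = sum / n
Sum = 312
Average = 312 / 4 = 78

78


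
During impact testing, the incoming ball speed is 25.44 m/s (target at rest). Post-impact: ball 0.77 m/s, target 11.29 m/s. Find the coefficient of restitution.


e = (v2_after - v1_after) / (v1_before - v2_before)
Numerator = 11.29 - 0.77 = 10.52
Denominator = 25.44 - 0 = 25.44
e = 10.52 / 25.44 = 0.4135

0.4135


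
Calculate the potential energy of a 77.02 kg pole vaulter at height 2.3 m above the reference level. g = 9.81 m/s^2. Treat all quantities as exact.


PE = m * g * h
PE = 77.02 * 9.81 * 2.3
PE = 755.5662 * 2.3 = 1737.8023 J

1737.8023 J


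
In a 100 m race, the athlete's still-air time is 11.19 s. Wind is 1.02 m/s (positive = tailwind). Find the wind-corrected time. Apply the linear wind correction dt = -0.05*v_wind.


dt = -0.05 * v_wind = -0.05 * 1.02 = -0.051 s
t_corrected = t_still + dt = 11.19 + (-0.051)
t_corrected = 11.139 s

11.139 s


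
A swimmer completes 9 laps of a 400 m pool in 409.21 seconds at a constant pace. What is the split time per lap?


Split time = total_time / n_laps = 409.21 / 9
Split time = 45.4678 s per lap

45.4678 s


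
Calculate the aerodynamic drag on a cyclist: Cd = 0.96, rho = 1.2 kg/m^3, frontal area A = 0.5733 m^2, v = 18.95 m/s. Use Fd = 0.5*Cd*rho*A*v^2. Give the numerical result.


Fd = 0.5 * Cd * rho * A * v^2
Fd = 0.5 * 0.96 * 1.2 * 0.5733 * 18.95^2
v^2 = 359.1025
Fd = 0.5 * 0.96 * 1.2 * 0.5733 * 359.1025 = 118.5831 N

118.5831 N


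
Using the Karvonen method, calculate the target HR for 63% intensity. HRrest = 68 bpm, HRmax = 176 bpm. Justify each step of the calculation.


Target = HRrest + pct*(HRmax - HRrest)
Heart rate reserve = HRmax - HRrest = 176 - 68 = 108 bpm
Fraction = 63% = 0.63
Target = 68 + 0.63 * 108
Target = 68 + 68.04 = 136.04 bpm

136.04 bpm


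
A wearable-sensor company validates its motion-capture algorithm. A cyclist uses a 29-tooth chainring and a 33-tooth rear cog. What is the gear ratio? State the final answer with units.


GR = front_teeth / rear_teeth
GR = 29 / 33
GR = 0.8788

0.8788


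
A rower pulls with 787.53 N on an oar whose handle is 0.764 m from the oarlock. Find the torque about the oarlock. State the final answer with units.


tau = F * d
tau = 787.53 * 0.764
tau = 601.6729 N*m

601.6729 N*m


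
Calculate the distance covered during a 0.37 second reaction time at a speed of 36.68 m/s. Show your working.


d = v * t
d = 36.68 * 0.37
d = 13.5716 m

13.5716 m


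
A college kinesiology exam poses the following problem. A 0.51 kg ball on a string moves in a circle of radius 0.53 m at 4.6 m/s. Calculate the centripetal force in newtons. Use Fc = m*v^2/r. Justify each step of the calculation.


Fc = m * v^2 / r
v^2 = 4.6^2 = 21.16
Fc = 0.51 * 21.16 / 0.53
Fc = 10.7916 / 0.53 = 20.3615 N

20.3615 N


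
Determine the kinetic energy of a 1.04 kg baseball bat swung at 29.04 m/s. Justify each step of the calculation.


KE = 0.5 * m * v^2
KE = 0.5 * 1.04 * 29.04^2
KE = 0.5 * 1.04 * 843.3216 = 438.5272 J

438.5272 J


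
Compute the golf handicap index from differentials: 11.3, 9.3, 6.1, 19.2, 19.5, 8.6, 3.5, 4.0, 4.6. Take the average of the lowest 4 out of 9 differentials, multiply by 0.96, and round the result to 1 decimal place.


All differentials: 11.3, 9.3, 6.1, 19.2, 19.5, 8.6, 3.5, 4.0, 4.6
Sorted: 3.5, 4.0, 4.6, 6.1, 8.6, 9.3, 11.3, 19.2, 19.5
Best 4: 3.5, 4.0, 4.6, 6.1
Average of best = 18.2 / 4 = 4.55
Raw index = 4.55 * 0.96 = 4.368
Handicap index = round(4.368, 1) = 4.4

4.4


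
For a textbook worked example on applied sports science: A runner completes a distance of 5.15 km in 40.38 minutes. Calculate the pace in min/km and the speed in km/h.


Pace = time / distance = 40.38 min / 5.15 km = 7.8408 min/km
Speed = distance / time_in_hours = 5.15 / 0.673 hr
Speed = 7.6523 km/h

7.8408 min/km, 7.6523 km/h


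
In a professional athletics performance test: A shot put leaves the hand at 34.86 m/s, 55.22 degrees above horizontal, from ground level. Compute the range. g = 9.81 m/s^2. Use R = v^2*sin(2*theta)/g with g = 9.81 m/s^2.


R = v^2 * sin(2*theta) / g
Convert angle to radians: theta = 55.22 deg = 0.9638 rad
sin(2*theta) = sin(1.9275) = 0.937
R = 34.86^2 * 0.937 / 9.81
R = 1215.2196 * 0.937 / 9.81 = 116.0762 m

116.0762 m


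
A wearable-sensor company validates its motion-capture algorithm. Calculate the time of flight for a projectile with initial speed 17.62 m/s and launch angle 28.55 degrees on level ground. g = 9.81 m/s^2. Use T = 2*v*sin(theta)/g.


T = 2*v*sin(theta)/g
sin(theta) = sin(28.55 deg) = 0.4779
T = 2*17.62*0.4779 / 9.81
T = 16.8421 / 9.81 = 1.7168 s

1.7168 s


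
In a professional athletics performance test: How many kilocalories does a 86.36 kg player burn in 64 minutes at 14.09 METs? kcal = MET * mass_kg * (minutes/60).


kcal = MET * mass * time_hr
Convert time: 64 min = 1.0667 hr
kcal = 14.09 * 86.36 * 1.0667
kcal = 1297.9332 kcal

1297.9332 kcal


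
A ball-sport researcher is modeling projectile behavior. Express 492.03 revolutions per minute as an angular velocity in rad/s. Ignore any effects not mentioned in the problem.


omega = RPM * 2 * pi / 60
omega = 492.03 * 2 * 3.14159 / 60
omega = 3091.5157 / 60 = 51.5253 rad/s

51.5253 rad/s


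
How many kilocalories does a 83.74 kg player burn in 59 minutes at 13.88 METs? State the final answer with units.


kcal = MET * mass * time_hr
Convert time: 59 min = 0.9833 hr
kcal = 13.88 * 83.74 * 0.9833
kcal = 1142.9393 kcal

1142.9393 kcal


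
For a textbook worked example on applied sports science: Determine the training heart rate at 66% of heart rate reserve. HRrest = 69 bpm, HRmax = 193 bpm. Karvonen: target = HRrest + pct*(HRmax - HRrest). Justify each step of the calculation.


Target = HRrest + pct*(HRmax - HRrest)
Heart rate reserve = HRmax - HRrest = 193 - 69 = 124 bpm
Fraction = 66% = 0.66
Target = 69 + 0.66 * 124
Target = 69 + 81.84 = 150.84 bpm

150.84 bpm


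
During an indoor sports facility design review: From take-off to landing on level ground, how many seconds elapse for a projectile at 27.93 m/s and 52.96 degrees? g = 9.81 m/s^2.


T = 2*v*sin(theta)/g
sin(theta) = sin(52.96 deg) = 0.7982
T = 2*27.93*0.7982 / 9.81
T = 44.5883 / 9.81 = 4.5452 s

4.5452 s


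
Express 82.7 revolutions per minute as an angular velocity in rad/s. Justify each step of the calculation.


omega = RPM * 2 * pi / 60
omega = 82.7 * 2 * 3.14159 / 60
omega = 519.6194 / 60 = 8.6603 rad/s

8.6603 rad/s


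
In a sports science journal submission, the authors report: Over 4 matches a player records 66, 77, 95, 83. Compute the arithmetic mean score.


Average = sum / n
Sum = 321
Average = 321 / 4 = 80.25

80.25


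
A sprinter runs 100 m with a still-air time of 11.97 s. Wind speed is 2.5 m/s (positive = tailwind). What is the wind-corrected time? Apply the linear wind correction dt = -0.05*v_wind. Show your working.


dt = -0.05 * v_wind = -0.05 * 2.5 = -0.125 s
t_corrected = t_still + dt = 11.97 + (-0.125)
t_corrected = 11.845 s

11.845 s


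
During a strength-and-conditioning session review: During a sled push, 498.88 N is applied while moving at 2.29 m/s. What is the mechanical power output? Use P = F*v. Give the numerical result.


P = F * v
P = 498.88 * 2.29
P = 1142.4352 W

1142.4352 W


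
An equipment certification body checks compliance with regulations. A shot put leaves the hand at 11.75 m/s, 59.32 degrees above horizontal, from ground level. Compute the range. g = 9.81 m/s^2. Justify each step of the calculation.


R = v^2 * sin(2*theta) / g
Convert angle to radians: theta = 59.32 deg = 1.0353 rad
sin(2*theta) = sin(2.0707) = 0.8776
R = 11.75^2 * 0.8776 / 9.81
R = 138.0625 * 0.8776 / 9.81 = 12.3517 m

12.3517 m


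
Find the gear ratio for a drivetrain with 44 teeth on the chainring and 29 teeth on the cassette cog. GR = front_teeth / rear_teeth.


GR = front_teeth / rear_teeth
GR = 44 / 29
GR = 1.5172

1.5172


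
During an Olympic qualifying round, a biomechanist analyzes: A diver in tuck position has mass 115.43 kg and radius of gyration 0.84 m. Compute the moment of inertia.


I = m * k^2
I = 115.43 * 0.84^2
I = 115.43 * 0.7056 = 81.4474 kg*m^2

81.4474 kg*m^2


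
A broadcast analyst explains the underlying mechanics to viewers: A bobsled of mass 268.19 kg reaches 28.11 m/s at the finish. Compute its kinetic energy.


KE = 0.5 * m * v^2
KE = 0.5 * 268.19 * 28.11^2
KE = 0.5 * 268.19 * 790.1721 = 105958.1277 J

105958.1277 J


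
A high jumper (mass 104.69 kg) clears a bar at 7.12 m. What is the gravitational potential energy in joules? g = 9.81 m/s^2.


PE = m * g * h
PE = 104.69 * 9.81 * 7.12
PE = 1027.0089 * 7.12 = 7312.3034 J

7312.3034 J


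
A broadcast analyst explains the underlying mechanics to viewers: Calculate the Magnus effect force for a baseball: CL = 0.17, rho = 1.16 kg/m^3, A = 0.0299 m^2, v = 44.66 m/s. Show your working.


FM = 0.5 * CL * rho * A * v^2
FM = 0.5 * 0.17 * 1.16 * 0.0299 * 44.66^2
v^2 = 1994.5156
FM = 0.5 * 0.17 * 1.16 * 0.0299 * 1994.5156 = 5.8801 N

5.8801 N


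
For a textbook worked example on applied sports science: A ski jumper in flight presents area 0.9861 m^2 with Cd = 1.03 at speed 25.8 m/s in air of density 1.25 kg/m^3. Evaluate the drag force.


Fd = 0.5 * Cd * rho * A * v^2
Fd = 0.5 * 1.03 * 1.25 * 0.9861 * 25.8^2
v^2 = 665.64
Fd = 0.5 * 1.03 * 1.25 * 0.9861 * 665.64 = 422.5495 N

422.5495 N


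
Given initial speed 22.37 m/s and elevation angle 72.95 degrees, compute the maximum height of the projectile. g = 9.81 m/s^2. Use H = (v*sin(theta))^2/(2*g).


H = (v*sin(theta))^2 / (2*g)
vy = v*sin(theta) = 22.37 * sin(72.95 deg) = 21.3868 m/s
H = vy^2 / (2*g) = 457.3961 / (2*9.81)
H = 457.3961 / 19.62 = 23.3127 m

23.3127 m


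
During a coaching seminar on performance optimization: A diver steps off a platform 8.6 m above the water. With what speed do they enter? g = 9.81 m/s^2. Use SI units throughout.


v = sqrt(2 * g * h)
v = sqrt(2 * 9.81 * 8.6)
v = sqrt(168.732) = 12.9897 m/s

12.9897 m/s


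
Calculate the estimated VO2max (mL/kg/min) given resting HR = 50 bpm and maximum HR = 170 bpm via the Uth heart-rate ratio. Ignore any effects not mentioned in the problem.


VO2max = 15.3 * HRmax / HRrest
VO2max = 15.3 * 170 / 50
VO2max = 2601 / 50 = 52.02 mL/kg/min

52.02 mL/kg/min


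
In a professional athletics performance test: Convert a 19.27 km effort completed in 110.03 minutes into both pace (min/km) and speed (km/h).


Pace = time / distance = 110.03 min / 19.27 km = 5.7099 min/km
Speed = distance / time_in_hours = 19.27 / 1.8338 hr
Speed = 10.508 km/h

5.7099 min/km, 10.508 km/h


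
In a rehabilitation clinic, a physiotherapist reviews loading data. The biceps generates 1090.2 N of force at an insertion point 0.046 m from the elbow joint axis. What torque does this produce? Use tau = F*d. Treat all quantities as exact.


tau = F * d
tau = 1090.2 * 0.046
tau = 50.1492 N*m

50.1492 N*m


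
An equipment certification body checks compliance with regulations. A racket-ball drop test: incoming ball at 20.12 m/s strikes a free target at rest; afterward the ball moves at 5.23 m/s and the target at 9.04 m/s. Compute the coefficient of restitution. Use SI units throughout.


e = (v2_after - v1_after) / (v1_before - v2_before)
Numerator = 9.04 - 5.23 = 3.81
Denominator = 20.12 - 0 = 20.12
e = 3.81 / 20.12 = 0.1894

0.1894


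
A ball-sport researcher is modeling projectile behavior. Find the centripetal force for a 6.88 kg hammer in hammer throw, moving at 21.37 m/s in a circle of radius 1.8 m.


Fc = m * v^2 / r
v^2 = 21.37^2 = 456.6769
Fc = 6.88 * 456.6769 / 1.8
Fc = 3141.9371 / 1.8 = 1745.5206 N

1745.5206 N


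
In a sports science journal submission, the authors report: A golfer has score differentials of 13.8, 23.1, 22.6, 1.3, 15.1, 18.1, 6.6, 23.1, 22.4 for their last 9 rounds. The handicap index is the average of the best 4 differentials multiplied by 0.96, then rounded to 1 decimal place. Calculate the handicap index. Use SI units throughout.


All differentials: 13.8, 23.1, 22.6, 1.3, 15.1, 18.1, 6.6, 23.1, 22.4
Sorted: 1.3, 6.6, 13.8, 15.1, 18.1, 22.4, 22.6, 23.1, 23.1
Best 4: 1.3, 6.6, 13.8, 15.1
Average of best = 36.8 / 4 = 9.2
Raw index = 9.2 * 0.96 = 8.832
Handicap index = round(8.832, 1) = 8.8

8.8


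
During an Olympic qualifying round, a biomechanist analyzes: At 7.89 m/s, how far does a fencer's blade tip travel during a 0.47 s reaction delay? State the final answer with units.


d = v * t
d = 7.89 * 0.47
d = 3.7083 m

3.7083 m


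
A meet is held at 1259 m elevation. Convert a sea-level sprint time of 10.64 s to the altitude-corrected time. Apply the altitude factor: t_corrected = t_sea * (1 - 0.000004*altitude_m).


Correction factor = 1 - 0.000004 * 1259 = 0.994964
t_corrected = t_sea * factor = 10.64 * 0.994964
t_corrected = 10.5864 s

10.5864 s


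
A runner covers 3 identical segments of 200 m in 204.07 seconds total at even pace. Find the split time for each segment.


Split time = total_time / n_laps = 204.07 / 3
Split time = 68.0233 s per lap

68.0233 s


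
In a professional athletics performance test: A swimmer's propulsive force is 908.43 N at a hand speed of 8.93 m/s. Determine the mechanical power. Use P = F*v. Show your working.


P = F * v
P = 908.43 * 8.93
P = 8112.2799 W

8112.2799 W


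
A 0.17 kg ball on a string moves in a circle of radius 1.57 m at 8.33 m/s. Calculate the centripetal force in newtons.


Fc = m * v^2 / r
v^2 = 8.33^2 = 69.3889
Fc = 0.17 * 69.3889 / 1.57
Fc = 11.7961 / 1.57 = 7.5134 N

7.5134 N


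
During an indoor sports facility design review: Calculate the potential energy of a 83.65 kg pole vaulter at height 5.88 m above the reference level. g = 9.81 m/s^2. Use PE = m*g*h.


PE = m * g * h
PE = 83.65 * 9.81 * 5.88
PE = 820.6065 * 5.88 = 4825.1662 J

4825.1662 J


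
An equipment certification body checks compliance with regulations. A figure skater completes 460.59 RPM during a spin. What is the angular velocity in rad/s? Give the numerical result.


omega = RPM * 2 * pi / 60
omega = 460.59 * 2 * 3.14159 / 60
omega = 2893.9723 / 60 = 48.2329 rad/s

48.2329 rad/s


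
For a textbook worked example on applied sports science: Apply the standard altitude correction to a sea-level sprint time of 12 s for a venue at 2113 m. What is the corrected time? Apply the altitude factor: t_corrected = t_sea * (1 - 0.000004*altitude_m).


Correction factor = 1 - 0.000004 * 2113 = 0.991548
t_corrected = t_sea * factor = 12 * 0.991548
t_corrected = 11.8986 s

11.8986 s


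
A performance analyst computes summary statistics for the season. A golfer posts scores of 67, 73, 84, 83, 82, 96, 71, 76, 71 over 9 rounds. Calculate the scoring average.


Average = sum / n
Sum = 703
Average = 703 / 9 = 78.1111

78.1111


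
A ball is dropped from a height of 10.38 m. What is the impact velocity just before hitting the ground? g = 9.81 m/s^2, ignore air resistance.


v = sqrt(2 * g * h)
v = sqrt(2 * 9.81 * 10.38)
v = sqrt(203.6556) = 14.2708 m/s

14.2708 m/s


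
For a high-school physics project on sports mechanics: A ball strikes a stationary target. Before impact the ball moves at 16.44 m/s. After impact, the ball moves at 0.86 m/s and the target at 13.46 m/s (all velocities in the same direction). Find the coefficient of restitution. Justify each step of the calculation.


e = (v2_after - v1_after) / (v1_before - v2_before)
Numerator = 13.46 - 0.86 = 12.6
Denominator = 16.44 - 0 = 16.44
e = 12.6 / 16.44 = 0.7664

0.7664


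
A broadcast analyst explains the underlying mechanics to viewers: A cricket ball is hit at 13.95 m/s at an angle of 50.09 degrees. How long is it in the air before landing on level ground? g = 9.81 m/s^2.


T = 2*v*sin(theta)/g
sin(theta) = sin(50.09 deg) = 0.7671
T = 2*13.95*0.7671 / 9.81
T = 21.4008 / 9.81 = 2.1815 s

2.1815 s


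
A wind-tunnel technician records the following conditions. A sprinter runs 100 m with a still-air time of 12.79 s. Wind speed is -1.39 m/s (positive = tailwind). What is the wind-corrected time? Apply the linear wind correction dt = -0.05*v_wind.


dt = -0.05 * v_wind = -0.05 * -1.39 = 0.0695 s
t_corrected = t_still + dt = 12.79 + (0.0695)
t_corrected = 12.8595 s

12.8595 s


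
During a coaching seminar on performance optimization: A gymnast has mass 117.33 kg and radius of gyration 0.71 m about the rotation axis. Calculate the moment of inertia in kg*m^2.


I = m * k^2
I = 117.33 * 0.71^2
I = 117.33 * 0.5041 = 59.1461 kg*m^2

59.1461 kg*m^2


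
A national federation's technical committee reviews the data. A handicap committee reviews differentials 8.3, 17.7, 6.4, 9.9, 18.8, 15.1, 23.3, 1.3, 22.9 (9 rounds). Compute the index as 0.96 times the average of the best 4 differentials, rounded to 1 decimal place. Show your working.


All differentials: 8.3, 17.7, 6.4, 9.9, 18.8, 15.1, 23.3, 1.3, 22.9
Sorted: 1.3, 6.4, 8.3, 9.9, 15.1, 17.7, 18.8, 22.9, 23.3
Best 4: 1.3, 6.4, 8.3, 9.9
Average of best = 25.9 / 4 = 6.475
Raw index = 6.475 * 0.96 = 6.216
Handicap index = round(6.216, 1) = 6.2

6.2


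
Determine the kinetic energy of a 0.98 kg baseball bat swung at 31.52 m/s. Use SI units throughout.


KE = 0.5 * m * v^2
KE = 0.5 * 0.98 * 31.52^2
KE = 0.5 * 0.98 * 993.5104 = 486.8201 J

486.8201 J


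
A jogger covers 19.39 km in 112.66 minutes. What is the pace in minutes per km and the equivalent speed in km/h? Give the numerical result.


Pace = time / distance = 112.66 min / 19.39 km = 5.8102 min/km
Speed = distance / time_in_hours = 19.39 / 1.8777 hr
Speed = 10.3266 km/h

5.8102 min/km, 10.3266 km/h


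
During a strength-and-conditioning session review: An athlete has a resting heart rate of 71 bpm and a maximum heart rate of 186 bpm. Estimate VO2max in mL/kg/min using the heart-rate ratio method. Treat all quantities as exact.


VO2max = 15.3 * HRmax / HRrest
VO2max = 15.3 * 186 / 71
VO2max = 2845.8 / 71 = 40.0817 mL/kg/min

40.0817 mL/kg/min


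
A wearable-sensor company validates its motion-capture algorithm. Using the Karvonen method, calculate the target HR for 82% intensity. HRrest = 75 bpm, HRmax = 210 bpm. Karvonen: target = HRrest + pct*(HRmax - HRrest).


Target = HRrest + pct*(HRmax - HRrest)
Heart rate reserve = HRmax - HRrest = 210 - 75 = 135 bpm
Fraction = 82% = 0.82
Target = 75 + 0.82 * 135
Target = 75 + 110.7 = 185.7 bpm

185.7 bpm


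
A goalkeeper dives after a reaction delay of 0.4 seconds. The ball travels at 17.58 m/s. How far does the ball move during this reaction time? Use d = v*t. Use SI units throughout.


d = v * t
d = 17.58 * 0.4
d = 7.032 m

7.032 m


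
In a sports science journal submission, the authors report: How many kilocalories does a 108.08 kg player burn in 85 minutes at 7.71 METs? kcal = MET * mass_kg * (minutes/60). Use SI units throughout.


kcal = MET * mass * time_hr
Convert time: 85 min = 1.4167 hr
kcal = 7.71 * 108.08 * 1.4167
kcal = 1180.5038 kcal

1180.5038 kcal


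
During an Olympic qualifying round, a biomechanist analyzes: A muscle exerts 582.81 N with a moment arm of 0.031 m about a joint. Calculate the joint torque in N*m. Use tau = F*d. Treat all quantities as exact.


tau = F * d
tau = 582.81 * 0.031
tau = 18.0671 N*m

18.0671 N*m


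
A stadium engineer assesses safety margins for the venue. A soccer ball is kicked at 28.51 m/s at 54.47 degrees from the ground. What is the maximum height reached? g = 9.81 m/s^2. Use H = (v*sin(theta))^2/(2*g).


H = (v*sin(theta))^2 / (2*g)
vy = v*sin(theta) = 28.51 * sin(54.47 deg) = 23.2018 m/s
H = vy^2 / (2*g) = 538.3217 / (2*9.81)
H = 538.3217 / 19.62 = 27.4374 m

27.4374 m


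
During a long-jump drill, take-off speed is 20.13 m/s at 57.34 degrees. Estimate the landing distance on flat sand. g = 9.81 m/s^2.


R = v^2 * sin(2*theta) / g
Convert angle to radians: theta = 57.34 deg = 1.0008 rad
sin(2*theta) = sin(2.0015) = 0.9087
R = 20.13^2 * 0.9087 / 9.81
R = 405.2169 * 0.9087 / 9.81 = 37.5333 m

37.5333 m


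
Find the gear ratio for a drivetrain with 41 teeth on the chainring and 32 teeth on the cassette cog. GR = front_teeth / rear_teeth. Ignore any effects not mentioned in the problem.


GR = front_teeth / rear_teeth
GR = 41 / 32
GR = 1.2812

1.2812


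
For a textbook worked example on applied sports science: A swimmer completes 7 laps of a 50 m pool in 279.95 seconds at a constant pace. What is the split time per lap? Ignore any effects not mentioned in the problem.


Split time = total_time / n_laps = 279.95 / 7
Split time = 39.9929 s per lap

39.9929 s


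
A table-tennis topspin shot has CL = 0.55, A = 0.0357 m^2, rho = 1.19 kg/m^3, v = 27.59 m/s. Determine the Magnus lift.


FM = 0.5 * CL * rho * A * v^2
FM = 0.5 * 0.55 * 1.19 * 0.0357 * 27.59^2
v^2 = 761.2081
FM = 0.5 * 0.55 * 1.19 * 0.0357 * 761.2081 = 8.8931 N

8.8931 N


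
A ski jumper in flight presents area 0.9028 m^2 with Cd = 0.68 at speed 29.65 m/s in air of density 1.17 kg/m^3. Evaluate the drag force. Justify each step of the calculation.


Fd = 0.5 * Cd * rho * A * v^2
Fd = 0.5 * 0.68 * 1.17 * 0.9028 * 29.65^2
v^2 = 879.1225
Fd = 0.5 * 0.68 * 1.17 * 0.9028 * 879.1225 = 315.7226 N

315.7226 N


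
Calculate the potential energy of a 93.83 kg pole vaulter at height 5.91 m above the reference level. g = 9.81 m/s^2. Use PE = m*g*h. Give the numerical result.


PE = m * g * h
PE = 93.83 * 9.81 * 5.91
PE = 920.4723 * 5.91 = 5439.9913 J

5439.9913 J


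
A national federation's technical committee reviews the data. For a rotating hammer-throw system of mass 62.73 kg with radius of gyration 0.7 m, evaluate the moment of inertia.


I = m * k^2
I = 62.73 * 0.7^2
I = 62.73 * 0.49 = 30.7377 kg*m^2

30.7377 kg*m^2


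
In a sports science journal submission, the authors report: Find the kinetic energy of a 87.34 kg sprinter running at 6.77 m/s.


KE = 0.5 * m * v^2
KE = 0.5 * 87.34 * 6.77^2
KE = 0.5 * 87.34 * 45.8329 = 2001.5227 J

2001.5227 J


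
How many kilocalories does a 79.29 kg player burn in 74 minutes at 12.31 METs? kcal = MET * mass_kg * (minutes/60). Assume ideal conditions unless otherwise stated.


kcal = MET * mass * time_hr
Convert time: 74 min = 1.2333 hr
kcal = 12.31 * 79.29 * 1.2333
kcal = 1203.8072 kcal

1203.8072 kcal


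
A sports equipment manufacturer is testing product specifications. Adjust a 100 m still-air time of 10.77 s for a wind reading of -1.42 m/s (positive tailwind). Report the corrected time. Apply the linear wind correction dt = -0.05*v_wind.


dt = -0.05 * v_wind = -0.05 * -1.42 = 0.071 s
t_corrected = t_still + dt = 10.77 + (0.071)
t_corrected = 10.841 s

10.841 s


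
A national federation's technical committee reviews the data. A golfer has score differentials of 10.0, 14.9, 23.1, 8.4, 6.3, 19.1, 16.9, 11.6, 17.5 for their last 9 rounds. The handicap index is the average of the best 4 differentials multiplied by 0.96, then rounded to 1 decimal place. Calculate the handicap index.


All differentials: 10.0, 14.9, 23.1, 8.4, 6.3, 19.1, 16.9, 11.6, 17.5
Sorted: 6.3, 8.4, 10.0, 11.6, 14.9, 16.9, 17.5, 19.1, 23.1
Best 4: 6.3, 8.4, 10.0, 11.6
Average of best = 36.3 / 4 = 9.075
Raw index = 9.075 * 0.96 = 8.712
Handicap index = round(8.712, 1) = 8.7

8.7


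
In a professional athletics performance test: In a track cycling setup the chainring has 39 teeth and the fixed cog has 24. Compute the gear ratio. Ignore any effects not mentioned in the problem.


GR = front_teeth / rear_teeth
GR = 39 / 24
GR = 1.625

1.625


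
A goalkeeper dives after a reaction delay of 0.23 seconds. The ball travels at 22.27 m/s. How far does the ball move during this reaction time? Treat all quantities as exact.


d = v * t
d = 22.27 * 0.23
d = 5.1221 m

5.1221 m


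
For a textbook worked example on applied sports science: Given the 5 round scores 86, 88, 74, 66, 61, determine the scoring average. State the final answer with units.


Average = sum / n
Sum = 375
Average = 375 / 5 = 75

75


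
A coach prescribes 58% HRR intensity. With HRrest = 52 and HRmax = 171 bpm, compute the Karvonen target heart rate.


Target = HRrest + pct*(HRmax - HRrest)
Heart rate reserve = HRmax - HRrest = 171 - 52 = 119 bpm
Fraction = 58% = 0.58
Target = 52 + 0.58 * 119
Target = 52 + 69.02 = 121.02 bpm

121.02 bpm


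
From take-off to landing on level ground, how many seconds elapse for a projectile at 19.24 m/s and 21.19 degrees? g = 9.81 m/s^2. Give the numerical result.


T = 2*v*sin(theta)/g
sin(theta) = sin(21.19 deg) = 0.3615
T = 2*19.24*0.3615 / 9.81
T = 13.9091 / 9.81 = 1.4178 s

1.4178 s


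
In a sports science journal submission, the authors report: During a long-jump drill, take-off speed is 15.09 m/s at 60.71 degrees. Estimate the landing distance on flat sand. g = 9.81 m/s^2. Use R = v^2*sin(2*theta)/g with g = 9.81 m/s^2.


R = v^2 * sin(2*theta) / g
Convert angle to radians: theta = 60.71 deg = 1.0596 rad
sin(2*theta) = sin(2.1192) = 0.8534
R = 15.09^2 * 0.8534 / 9.81
R = 227.7081 * 0.8534 / 9.81 = 19.8083 m

19.8083 m


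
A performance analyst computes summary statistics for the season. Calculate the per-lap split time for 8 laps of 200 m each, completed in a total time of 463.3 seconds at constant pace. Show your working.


Split time = total_time / n_laps = 463.3 / 8
Split time = 57.9125 s per lap

57.9125 s


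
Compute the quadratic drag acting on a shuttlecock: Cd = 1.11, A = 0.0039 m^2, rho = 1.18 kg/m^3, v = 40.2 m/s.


Fd = 0.5 * Cd * rho * A * v^2
Fd = 0.5 * 1.11 * 1.18 * 0.0039 * 40.2^2
v^2 = 1616.04
Fd = 0.5 * 1.11 * 1.18 * 0.0039 * 1616.04 = 4.1275 N

4.1275 N


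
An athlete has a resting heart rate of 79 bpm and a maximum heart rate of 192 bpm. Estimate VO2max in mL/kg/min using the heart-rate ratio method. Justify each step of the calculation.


VO2max = 15.3 * HRmax / HRrest
VO2max = 15.3 * 192 / 79
VO2max = 2937.6 / 79 = 37.1848 mL/kg/min

37.1848 mL/kg/min


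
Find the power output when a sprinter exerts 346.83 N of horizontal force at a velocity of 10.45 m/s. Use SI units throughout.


P = F * v
P = 346.83 * 10.45
P = 3624.3735 W

3624.3735 W


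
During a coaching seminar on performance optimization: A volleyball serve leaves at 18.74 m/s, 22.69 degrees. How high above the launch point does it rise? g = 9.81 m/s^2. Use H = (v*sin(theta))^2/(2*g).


H = (v*sin(theta))^2 / (2*g)
vy = v*sin(theta) = 18.74 * sin(22.69 deg) = 7.2289 m/s
H = vy^2 / (2*g) = 52.2564 / (2*9.81)
H = 52.2564 / 19.62 = 2.6634 m

2.6634 m


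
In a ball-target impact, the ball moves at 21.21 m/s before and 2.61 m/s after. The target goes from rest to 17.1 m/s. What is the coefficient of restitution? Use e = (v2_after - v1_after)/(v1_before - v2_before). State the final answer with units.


e = (v2_after - v1_after) / (v1_before - v2_before)
Numerator = 17.1 - 2.61 = 14.49
Denominator = 21.21 - 0 = 21.21
e = 14.49 / 21.21 = 0.6832

0.6832


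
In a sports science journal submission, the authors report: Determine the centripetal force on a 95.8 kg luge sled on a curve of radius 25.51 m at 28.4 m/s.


Fc = m * v^2 / r
v^2 = 28.4^2 = 806.56
Fc = 95.8 * 806.56 / 25.51
Fc = 77268.448 / 25.51 = 3028.9474 N

3028.9474 N


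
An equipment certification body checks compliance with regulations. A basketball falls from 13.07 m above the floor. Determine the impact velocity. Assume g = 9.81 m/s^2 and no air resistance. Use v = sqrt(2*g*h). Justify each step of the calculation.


v = sqrt(2 * g * h)
v = sqrt(2 * 9.81 * 13.07)
v = sqrt(256.4334) = 16.0135 m/s

16.0135 m/s


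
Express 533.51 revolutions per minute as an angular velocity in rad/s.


omega = RPM * 2 * pi / 60
omega = 533.51 * 2 * 3.14159 / 60
omega = 3352.1422 / 60 = 55.869 rad/s

55.869 rad/s


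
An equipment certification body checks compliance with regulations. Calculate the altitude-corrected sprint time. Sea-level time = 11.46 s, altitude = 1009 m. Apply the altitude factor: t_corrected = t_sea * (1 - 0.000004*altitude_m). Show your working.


Correction factor = 1 - 0.000004 * 1009 = 0.995964
t_corrected = t_sea * factor = 11.46 * 0.995964
t_corrected = 11.4137 s

11.4137 s


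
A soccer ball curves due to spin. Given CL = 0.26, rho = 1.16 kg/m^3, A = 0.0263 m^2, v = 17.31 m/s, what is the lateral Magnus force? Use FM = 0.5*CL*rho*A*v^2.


FM = 0.5 * CL * rho * A * v^2
FM = 0.5 * 0.26 * 1.16 * 0.0263 * 17.31^2
v^2 = 299.6361
FM = 0.5 * 0.26 * 1.16 * 0.0263 * 299.6361 = 1.1884 N

1.1884 N


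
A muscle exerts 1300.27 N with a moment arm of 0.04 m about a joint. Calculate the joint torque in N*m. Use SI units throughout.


tau = F * d
tau = 1300.27 * 0.04
tau = 52.0108 N*m

52.0108 N*m


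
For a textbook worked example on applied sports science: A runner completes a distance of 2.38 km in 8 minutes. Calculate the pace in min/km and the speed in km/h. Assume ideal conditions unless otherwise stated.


Pace = time / distance = 8 min / 2.38 km = 3.3613 min/km
Speed = distance / time_in_hours = 2.38 / 0.1333 hr
Speed = 17.85 km/h

3.3613 min/km, 17.85 km/h


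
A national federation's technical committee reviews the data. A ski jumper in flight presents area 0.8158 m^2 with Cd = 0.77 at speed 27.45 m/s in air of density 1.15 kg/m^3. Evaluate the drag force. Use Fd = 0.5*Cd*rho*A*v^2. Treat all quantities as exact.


Fd = 0.5 * Cd * rho * A * v^2
Fd = 0.5 * 0.77 * 1.15 * 0.8158 * 27.45^2
v^2 = 753.5025
Fd = 0.5 * 0.77 * 1.15 * 0.8158 * 753.5025 = 272.1617 N

272.1617 N


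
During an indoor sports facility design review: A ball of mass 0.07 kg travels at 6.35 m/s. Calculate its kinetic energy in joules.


KE = 0.5 * m * v^2
KE = 0.5 * 0.07 * 6.35^2
KE = 0.5 * 0.07 * 40.3225 = 1.4113 J

1.4113 J


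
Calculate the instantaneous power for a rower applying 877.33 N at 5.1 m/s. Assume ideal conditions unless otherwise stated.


P = F * v
P = 877.33 * 5.1
P = 4474.383 W

4474.383 W
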